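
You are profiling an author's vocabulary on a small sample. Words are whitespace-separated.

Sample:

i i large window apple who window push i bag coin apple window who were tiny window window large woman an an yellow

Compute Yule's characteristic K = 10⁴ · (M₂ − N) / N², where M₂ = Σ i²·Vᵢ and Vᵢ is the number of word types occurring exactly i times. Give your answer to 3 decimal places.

642.722

Frequencies: window:5, i:3, large:2, apple:2, who:2, an:2, push:1, bag:1, coin:1, were:1, tiny:1, woman:1, yellow:1
N = 23. Frequency spectrum: V_1=7, V_2=4, V_3=1, V_5=1
M₂ = 1²·7 + 2²·4 + 3²·1 + 5²·1 = 57
K = 10000 × (57 − 23) / 23² = 642.722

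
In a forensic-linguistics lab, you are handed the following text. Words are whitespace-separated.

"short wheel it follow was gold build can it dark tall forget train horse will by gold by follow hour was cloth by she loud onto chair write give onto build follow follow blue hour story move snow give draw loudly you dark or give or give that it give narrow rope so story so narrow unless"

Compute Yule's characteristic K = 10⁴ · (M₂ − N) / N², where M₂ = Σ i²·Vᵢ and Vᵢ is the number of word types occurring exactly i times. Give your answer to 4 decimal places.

Frequencies: give:5, follow:4, it:3, by:3, was:2, gold:2, build:2, dark:2, hour:2, onto:2, story:2, or:2, narrow:2, so:2, short:1, wheel:1, can:1, tall:1, forget:1, train:1, … (16 more, each freq 1)
N = 57. Frequency spectrum: V_1=22, V_2=10, V_3=2, V_4=1, V_5=1
M₂ = 1²·22 + 2²·10 + 3²·2 + 4²·1 + 5²·1 = 121
K = 10000 × (121 − 57) / 57² = 196.9837

196.9837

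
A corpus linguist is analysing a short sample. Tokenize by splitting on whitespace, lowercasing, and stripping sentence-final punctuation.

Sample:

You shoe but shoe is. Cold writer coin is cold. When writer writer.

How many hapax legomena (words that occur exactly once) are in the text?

4

Frequencies: writer:3, shoe:2, is:2, cold:2, you:1, but:1, coin:1, when:1
Hapax (freq=1): but, coin, when, you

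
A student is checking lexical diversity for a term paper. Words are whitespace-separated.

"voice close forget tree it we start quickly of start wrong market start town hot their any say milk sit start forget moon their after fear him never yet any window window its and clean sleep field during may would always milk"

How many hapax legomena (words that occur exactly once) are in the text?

Frequencies: start:4, forget:2, their:2, any:2, milk:2, window:2, voice:1, close:1, tree:1, it:1, we:1, quickly:1, of:1, wrong:1, market:1, town:1, hot:1, say:1, sit:1, moon:1, … (14 more, each freq 1)
Hapax (freq=1): after, always, and, clean, close, during, fear, field, him, hot, it, its, market, may, moon, never, of, quickly, say, sit, sleep, town, tree, voice, we, would, wrong, yet

28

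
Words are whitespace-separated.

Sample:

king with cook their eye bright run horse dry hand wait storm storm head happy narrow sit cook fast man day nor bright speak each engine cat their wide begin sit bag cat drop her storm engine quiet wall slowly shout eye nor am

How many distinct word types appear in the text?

Distinct types: {am, bag, begin, bright, cat, cook, day, drop, dry, each, engine, eye, fast, hand, happy, head, her, horse, king, man, narrow, nor, quiet, run, shout, sit, slowly, speak, storm, their, wait, wall, wide, with}
V = 34

34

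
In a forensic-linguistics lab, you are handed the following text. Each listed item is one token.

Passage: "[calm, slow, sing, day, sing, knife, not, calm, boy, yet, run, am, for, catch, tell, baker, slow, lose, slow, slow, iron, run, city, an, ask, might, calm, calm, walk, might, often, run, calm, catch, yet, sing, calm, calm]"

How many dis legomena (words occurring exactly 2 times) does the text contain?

3

Frequencies: calm:7, slow:4, sing:3, run:3, yet:2, catch:2, might:2, day:1, knife:1, not:1, boy:1, am:1, for:1, tell:1, baker:1, lose:1, iron:1, city:1, an:1, ask:1, … (2 more, each freq 1)
Words with frequency 2: catch, might, yet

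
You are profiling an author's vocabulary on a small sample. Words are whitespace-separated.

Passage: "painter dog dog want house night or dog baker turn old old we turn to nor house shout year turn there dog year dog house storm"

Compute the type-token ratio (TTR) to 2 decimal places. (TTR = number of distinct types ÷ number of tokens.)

N = 26 tokens, V = 16 types.
TTR = V / N = 16 / 26 = 0.62

0.62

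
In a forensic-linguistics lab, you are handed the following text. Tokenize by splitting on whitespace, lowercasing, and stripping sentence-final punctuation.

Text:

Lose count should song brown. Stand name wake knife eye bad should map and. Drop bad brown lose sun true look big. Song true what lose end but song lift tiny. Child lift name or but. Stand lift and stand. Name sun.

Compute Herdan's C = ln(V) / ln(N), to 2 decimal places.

N = 42, V = 25.
ln(V) = 3.218876, ln(N) = 3.737670
C = 3.218876 / 3.737670 = 0.86

0.86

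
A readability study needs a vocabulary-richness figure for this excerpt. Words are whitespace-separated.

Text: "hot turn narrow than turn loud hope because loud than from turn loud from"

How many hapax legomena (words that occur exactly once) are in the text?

Frequencies: turn:3, loud:3, than:2, from:2, hot:1, narrow:1, hope:1, because:1
Hapax (freq=1): because, hope, hot, narrow

4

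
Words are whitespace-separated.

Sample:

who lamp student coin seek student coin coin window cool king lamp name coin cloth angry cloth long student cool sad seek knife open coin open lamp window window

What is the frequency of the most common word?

5

Frequencies: coin:5, lamp:3, student:3, window:3, seek:2, cool:2, cloth:2, open:2, who:1, king:1, name:1, angry:1, long:1, sad:1, knife:1
Most common: 'coin' with frequency 5.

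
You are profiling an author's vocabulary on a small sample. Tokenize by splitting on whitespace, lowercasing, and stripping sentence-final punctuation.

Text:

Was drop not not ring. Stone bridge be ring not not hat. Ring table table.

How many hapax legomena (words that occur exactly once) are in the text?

Frequencies: not:4, ring:3, table:2, was:1, drop:1, stone:1, bridge:1, be:1, hat:1
Hapax (freq=1): be, bridge, drop, hat, stone, was

6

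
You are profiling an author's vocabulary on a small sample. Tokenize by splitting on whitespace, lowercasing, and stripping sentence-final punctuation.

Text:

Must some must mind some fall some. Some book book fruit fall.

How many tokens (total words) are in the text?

Tokens: must, some, must, mind, some, fall, some, some, book, book, fruit, fall
N = 12

12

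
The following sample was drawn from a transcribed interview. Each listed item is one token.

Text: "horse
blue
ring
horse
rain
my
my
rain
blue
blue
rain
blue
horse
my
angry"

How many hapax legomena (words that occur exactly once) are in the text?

2

Frequencies: blue:4, horse:3, rain:3, my:3, ring:1, angry:1
Hapax (freq=1): angry, ring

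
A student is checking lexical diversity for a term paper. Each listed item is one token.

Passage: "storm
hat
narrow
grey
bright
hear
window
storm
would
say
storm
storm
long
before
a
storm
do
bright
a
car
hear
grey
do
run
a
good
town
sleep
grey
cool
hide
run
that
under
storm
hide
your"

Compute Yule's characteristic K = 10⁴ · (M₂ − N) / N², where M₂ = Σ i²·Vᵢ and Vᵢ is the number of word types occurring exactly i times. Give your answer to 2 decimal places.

Frequencies: storm:6, grey:3, a:3, bright:2, hear:2, do:2, run:2, hide:2, hat:1, narrow:1, window:1, would:1, say:1, long:1, before:1, car:1, good:1, town:1, sleep:1, cool:1, … (3 more, each freq 1)
N = 37. Frequency spectrum: V_1=15, V_2=5, V_3=2, V_6=1
M₂ = 1²·15 + 2²·5 + 3²·2 + 6²·1 = 89
K = 10000 × (89 − 37) / 37² = 379.84

379.84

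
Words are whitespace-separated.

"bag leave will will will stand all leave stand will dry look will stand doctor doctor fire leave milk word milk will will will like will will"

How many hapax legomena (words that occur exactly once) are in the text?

7

Frequencies: will:10, leave:3, stand:3, doctor:2, milk:2, bag:1, all:1, dry:1, look:1, fire:1, word:1, like:1
Hapax (freq=1): all, bag, dry, fire, like, look, word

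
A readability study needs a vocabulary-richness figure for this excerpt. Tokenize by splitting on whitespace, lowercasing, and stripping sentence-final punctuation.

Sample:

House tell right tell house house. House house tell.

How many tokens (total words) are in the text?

9

Tokens: house, tell, right, tell, house, house, house, house, tell
N = 9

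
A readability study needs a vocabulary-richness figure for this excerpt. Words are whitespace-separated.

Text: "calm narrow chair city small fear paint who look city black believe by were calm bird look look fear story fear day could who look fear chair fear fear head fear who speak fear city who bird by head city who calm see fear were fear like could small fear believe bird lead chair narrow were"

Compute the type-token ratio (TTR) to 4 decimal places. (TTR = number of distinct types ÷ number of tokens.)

0.3929

N = 56 tokens, V = 22 types.
TTR = V / N = 22 / 56 = 0.3929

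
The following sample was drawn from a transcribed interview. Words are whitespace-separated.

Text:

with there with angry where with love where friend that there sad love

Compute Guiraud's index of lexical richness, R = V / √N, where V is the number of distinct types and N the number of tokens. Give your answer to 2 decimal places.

N = 13, V = 8.
√N = 3.605551
R = 8 / 3.605551 = 2.22

2.22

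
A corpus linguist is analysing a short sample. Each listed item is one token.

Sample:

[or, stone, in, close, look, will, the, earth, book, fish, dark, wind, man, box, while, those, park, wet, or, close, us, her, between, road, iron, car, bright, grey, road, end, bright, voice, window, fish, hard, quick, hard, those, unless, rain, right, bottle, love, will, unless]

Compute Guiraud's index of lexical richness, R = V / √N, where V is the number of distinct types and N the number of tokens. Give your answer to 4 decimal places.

5.3666

N = 45, V = 36.
√N = 6.708204
R = 36 / 6.708204 = 5.3666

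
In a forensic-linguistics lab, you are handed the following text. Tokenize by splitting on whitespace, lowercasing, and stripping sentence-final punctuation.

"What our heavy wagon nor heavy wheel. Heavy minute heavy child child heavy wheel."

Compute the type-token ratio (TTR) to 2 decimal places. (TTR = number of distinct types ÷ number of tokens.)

0.57

N = 14 tokens, V = 8 types.
TTR = V / N = 8 / 14 = 0.57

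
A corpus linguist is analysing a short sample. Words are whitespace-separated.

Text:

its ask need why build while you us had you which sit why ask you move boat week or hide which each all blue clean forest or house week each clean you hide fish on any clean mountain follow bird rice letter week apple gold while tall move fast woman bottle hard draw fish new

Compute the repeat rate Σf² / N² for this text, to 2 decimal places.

0.03

Frequencies: you:4, week:3, clean:3, ask:2, why:2, while:2, which:2, move:2, or:2, hide:2, each:2, fish:2, its:1, need:1, build:1, us:1, had:1, sit:1, boat:1, all:1, … (19 more, each freq 1)
Σf² = 97; N² = 3025
Repeat rate = 97 / 3025 = 0.03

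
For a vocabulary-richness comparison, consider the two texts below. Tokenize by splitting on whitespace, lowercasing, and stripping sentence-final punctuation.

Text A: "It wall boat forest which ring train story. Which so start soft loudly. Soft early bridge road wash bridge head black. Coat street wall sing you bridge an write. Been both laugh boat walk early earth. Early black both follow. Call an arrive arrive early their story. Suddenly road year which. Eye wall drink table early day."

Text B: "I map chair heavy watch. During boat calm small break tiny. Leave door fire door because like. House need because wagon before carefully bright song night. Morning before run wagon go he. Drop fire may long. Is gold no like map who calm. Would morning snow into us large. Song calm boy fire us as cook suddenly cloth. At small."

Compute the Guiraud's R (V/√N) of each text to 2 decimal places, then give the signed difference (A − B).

A: V=39, N=57, R=5.17
B: V=46, N=60, R=5.94
Difference = 5.17 − 5.94 = -0.77

-0.77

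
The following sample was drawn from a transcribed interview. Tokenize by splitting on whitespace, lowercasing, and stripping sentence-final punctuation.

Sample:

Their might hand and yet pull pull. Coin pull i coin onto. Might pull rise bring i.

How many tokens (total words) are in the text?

Tokens: their, might, hand, and, yet, pull, pull, coin, pull, i, coin, onto, might, pull, rise, bring, i
N = 17

17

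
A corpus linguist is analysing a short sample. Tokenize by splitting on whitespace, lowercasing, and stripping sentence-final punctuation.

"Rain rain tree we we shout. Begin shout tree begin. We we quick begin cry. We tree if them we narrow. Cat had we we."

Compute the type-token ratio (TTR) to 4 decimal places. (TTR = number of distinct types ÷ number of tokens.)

0.4800

N = 25 tokens, V = 12 types.
TTR = V / N = 12 / 25 = 0.4800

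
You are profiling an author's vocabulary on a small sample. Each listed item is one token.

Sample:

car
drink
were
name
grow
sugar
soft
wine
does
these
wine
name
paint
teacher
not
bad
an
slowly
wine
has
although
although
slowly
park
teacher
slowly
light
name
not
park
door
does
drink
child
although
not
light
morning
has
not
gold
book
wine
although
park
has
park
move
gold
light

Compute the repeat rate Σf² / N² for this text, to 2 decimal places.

0.05

Frequencies: wine:4, not:4, although:4, park:4, name:3, slowly:3, has:3, light:3, drink:2, does:2, teacher:2, gold:2, car:1, were:1, grow:1, sugar:1, soft:1, these:1, paint:1, bad:1, … (6 more, each freq 1)
Σf² = 130; N² = 2500
Repeat rate = 130 / 2500 = 0.05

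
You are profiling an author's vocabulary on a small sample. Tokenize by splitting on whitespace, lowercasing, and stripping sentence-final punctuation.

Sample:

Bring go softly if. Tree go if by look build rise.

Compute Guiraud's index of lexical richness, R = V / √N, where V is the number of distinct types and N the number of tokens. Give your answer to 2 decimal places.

2.71

N = 11, V = 9.
√N = 3.316625
R = 9 / 3.316625 = 2.71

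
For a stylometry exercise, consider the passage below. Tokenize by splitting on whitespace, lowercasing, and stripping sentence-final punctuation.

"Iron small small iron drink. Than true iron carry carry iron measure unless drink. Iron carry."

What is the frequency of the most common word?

Frequencies: iron:5, carry:3, small:2, drink:2, than:1, true:1, measure:1, unless:1
Most common: 'iron' with frequency 5.

5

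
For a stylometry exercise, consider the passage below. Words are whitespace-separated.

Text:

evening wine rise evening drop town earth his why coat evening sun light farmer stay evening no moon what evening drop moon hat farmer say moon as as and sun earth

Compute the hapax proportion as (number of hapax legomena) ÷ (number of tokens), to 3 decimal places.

Frequencies: evening:5, moon:3, drop:2, earth:2, sun:2, farmer:2, as:2, wine:1, rise:1, town:1, his:1, why:1, coat:1, light:1, stay:1, no:1, what:1, hat:1, say:1, and:1
Hapax count = 13; token count = 31.
Ratio = 13 / 31 = 0.419

0.419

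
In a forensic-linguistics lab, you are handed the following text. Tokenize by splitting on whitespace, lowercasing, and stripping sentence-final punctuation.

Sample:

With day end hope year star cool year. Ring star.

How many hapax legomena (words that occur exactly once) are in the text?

6

Frequencies: year:2, star:2, with:1, day:1, end:1, hope:1, cool:1, ring:1
Hapax (freq=1): cool, day, end, hope, ring, with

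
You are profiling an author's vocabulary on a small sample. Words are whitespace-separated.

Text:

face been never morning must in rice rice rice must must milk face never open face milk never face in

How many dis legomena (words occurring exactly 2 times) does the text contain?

Frequencies: face:4, never:3, must:3, rice:3, in:2, milk:2, been:1, morning:1, open:1
Words with frequency 2: in, milk

2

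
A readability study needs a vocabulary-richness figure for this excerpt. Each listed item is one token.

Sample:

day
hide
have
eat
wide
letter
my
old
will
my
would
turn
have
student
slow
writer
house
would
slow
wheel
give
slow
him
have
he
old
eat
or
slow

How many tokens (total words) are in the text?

29

Tokens: day, hide, have, eat, wide, letter, my, old, will, my, would, turn, have, student, slow, writer, house, would, slow, wheel, give, slow, him, have, he, old, eat, or, slow
N = 29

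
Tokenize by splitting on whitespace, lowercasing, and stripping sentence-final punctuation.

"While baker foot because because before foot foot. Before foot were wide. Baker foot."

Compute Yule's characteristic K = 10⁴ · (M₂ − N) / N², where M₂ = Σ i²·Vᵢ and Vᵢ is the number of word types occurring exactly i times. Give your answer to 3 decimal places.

Frequencies: foot:5, baker:2, because:2, before:2, while:1, were:1, wide:1
N = 14. Frequency spectrum: V_1=3, V_2=3, V_5=1
M₂ = 1²·3 + 2²·3 + 5²·1 = 40
K = 10000 × (40 − 14) / 14² = 1326.531

1326.531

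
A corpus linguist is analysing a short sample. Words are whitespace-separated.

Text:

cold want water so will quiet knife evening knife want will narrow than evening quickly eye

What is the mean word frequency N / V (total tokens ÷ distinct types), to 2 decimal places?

1.33

N = 16 tokens, V = 12 types.
Mean frequency = N / V = 16 / 12 = 1.33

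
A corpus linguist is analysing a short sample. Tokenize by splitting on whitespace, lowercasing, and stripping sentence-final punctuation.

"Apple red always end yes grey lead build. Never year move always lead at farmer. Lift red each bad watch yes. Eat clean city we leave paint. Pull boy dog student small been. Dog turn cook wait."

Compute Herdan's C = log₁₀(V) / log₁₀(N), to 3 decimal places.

N = 37, V = 32.
log₁₀(V) = 1.505150, log₁₀(N) = 1.568202
C = 1.505150 / 1.568202 = 0.960

0.960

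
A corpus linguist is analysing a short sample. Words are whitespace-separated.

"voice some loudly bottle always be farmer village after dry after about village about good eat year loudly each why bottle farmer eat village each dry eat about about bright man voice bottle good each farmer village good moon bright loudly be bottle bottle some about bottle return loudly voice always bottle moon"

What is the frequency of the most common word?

7

Frequencies: bottle:7, about:5, loudly:4, village:4, voice:3, farmer:3, good:3, eat:3, each:3, some:2, always:2, be:2, after:2, dry:2, bright:2, moon:2, year:1, why:1, man:1, return:1
Most common: 'bottle' with frequency 7.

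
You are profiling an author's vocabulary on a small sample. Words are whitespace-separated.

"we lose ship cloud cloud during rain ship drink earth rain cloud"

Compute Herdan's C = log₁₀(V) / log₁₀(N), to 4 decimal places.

N = 12, V = 8.
log₁₀(V) = 0.903090, log₁₀(N) = 1.079181
C = 0.903090 / 1.079181 = 0.8368

0.8368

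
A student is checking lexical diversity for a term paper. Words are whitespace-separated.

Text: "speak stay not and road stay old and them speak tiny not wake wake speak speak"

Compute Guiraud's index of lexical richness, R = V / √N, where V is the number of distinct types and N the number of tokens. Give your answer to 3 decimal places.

N = 16, V = 9.
√N = 4.000000
R = 9 / 4.000000 = 2.250

2.250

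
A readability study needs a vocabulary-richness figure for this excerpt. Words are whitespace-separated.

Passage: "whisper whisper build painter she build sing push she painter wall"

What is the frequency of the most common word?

2

Frequencies: whisper:2, build:2, painter:2, she:2, sing:1, push:1, wall:1
Most common: 'whisper' with frequency 2.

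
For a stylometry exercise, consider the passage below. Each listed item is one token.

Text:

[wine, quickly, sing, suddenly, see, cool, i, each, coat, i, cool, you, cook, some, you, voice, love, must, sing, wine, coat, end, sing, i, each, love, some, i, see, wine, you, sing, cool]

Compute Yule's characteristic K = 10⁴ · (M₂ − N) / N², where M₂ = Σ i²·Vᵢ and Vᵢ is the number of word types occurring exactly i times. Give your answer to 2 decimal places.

Frequencies: sing:4, i:4, wine:3, cool:3, you:3, see:2, each:2, coat:2, some:2, love:2, quickly:1, suddenly:1, cook:1, voice:1, must:1, end:1
N = 33. Frequency spectrum: V_1=6, V_2=5, V_3=3, V_4=2
M₂ = 1²·6 + 2²·5 + 3²·3 + 4²·2 = 85
K = 10000 × (85 − 33) / 33² = 477.50

477.50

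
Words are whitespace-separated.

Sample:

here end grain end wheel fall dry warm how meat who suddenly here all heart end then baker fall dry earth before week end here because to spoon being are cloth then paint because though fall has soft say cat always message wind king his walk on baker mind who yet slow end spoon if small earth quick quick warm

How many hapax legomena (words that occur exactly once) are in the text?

31

Frequencies: end:5, here:3, fall:3, dry:2, warm:2, who:2, then:2, baker:2, earth:2, because:2, spoon:2, quick:2, grain:1, wheel:1, how:1, meat:1, suddenly:1, all:1, heart:1, before:1, … (23 more, each freq 1)
Hapax (freq=1): all, always, are, before, being, cat, cloth, grain, has, heart, his, how, if, king, meat, message, mind, on, paint, say, slow, small, soft, suddenly, though, to, walk, week, wheel, wind, yet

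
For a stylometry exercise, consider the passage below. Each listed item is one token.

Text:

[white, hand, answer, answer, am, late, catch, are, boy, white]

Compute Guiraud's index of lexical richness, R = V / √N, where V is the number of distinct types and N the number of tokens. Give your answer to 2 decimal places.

N = 10, V = 8.
√N = 3.162278
R = 8 / 3.162278 = 2.53

2.53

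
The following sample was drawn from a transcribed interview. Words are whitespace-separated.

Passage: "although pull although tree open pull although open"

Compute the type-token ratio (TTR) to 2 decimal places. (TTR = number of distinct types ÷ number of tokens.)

N = 8 tokens, V = 4 types.
TTR = V / N = 4 / 8 = 0.50

0.50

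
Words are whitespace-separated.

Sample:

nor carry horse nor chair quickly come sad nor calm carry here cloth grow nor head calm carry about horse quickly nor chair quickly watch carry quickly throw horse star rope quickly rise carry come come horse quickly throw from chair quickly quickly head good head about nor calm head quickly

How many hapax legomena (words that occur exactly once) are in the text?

10

Frequencies: quickly:9, nor:6, carry:5, horse:4, head:4, chair:3, come:3, calm:3, about:2, throw:2, sad:1, here:1, cloth:1, grow:1, watch:1, star:1, rope:1, rise:1, from:1, good:1
Hapax (freq=1): cloth, from, good, grow, here, rise, rope, sad, star, watch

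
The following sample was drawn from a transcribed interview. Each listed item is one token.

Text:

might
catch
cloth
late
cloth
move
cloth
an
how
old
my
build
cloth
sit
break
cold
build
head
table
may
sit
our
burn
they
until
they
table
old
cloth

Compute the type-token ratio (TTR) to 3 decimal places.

0.690

N = 29 tokens, V = 20 types.
TTR = V / N = 20 / 29 = 0.690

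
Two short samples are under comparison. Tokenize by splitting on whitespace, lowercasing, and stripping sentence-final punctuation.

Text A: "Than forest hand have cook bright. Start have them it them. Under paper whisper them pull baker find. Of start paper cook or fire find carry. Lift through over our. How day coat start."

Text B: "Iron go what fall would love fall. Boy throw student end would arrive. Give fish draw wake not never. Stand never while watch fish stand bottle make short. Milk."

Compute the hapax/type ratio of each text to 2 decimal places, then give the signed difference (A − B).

-0.02

A: hapax=20, V=26, ratio=0.77
B: hapax=19, V=24, ratio=0.79
Difference = 0.77 − 0.79 = -0.02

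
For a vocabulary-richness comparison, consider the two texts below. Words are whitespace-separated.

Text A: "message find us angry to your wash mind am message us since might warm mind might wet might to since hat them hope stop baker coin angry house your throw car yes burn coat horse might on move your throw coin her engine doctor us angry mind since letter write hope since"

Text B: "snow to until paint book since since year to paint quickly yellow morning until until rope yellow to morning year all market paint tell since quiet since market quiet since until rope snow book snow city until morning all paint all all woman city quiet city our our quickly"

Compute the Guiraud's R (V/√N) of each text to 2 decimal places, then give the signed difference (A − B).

A: V=33, N=52, R=4.58
B: V=18, N=49, R=2.57
Difference = 4.58 − 2.57 = 2.01

2.01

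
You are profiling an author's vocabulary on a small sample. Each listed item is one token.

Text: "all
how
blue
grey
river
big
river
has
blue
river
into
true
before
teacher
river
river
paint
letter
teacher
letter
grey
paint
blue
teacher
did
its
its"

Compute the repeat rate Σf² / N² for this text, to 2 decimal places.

Frequencies: river:5, blue:3, teacher:3, grey:2, paint:2, letter:2, its:2, all:1, how:1, big:1, has:1, into:1, true:1, before:1, did:1
Σf² = 67; N² = 729
Repeat rate = 67 / 729 = 0.09

0.09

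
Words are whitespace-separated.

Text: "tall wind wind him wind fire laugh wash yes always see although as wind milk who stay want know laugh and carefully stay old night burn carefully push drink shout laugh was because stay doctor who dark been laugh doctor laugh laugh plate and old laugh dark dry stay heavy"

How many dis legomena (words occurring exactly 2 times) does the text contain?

6

Frequencies: laugh:7, wind:4, stay:4, who:2, and:2, carefully:2, old:2, doctor:2, dark:2, tall:1, him:1, fire:1, wash:1, yes:1, always:1, see:1, although:1, as:1, milk:1, want:1, … (12 more, each freq 1)
Words with frequency 2: and, carefully, dark, doctor, old, who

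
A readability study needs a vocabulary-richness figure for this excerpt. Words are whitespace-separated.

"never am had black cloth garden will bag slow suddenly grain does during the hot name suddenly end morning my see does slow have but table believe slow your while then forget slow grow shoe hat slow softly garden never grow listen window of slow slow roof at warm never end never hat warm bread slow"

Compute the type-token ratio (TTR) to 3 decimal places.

N = 56 tokens, V = 39 types.
TTR = V / N = 39 / 56 = 0.696

0.696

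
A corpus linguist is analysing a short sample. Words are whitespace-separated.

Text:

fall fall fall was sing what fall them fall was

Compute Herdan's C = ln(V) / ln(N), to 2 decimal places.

0.70

N = 10, V = 5.
ln(V) = 1.609438, ln(N) = 2.302585
C = 1.609438 / 2.302585 = 0.70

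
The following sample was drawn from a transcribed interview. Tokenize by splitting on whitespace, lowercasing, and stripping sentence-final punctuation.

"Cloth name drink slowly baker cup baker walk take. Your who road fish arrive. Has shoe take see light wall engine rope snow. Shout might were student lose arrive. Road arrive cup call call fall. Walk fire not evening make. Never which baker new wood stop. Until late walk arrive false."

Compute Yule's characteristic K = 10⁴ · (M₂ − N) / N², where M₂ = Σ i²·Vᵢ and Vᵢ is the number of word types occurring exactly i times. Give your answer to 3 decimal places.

Frequencies: arrive:4, baker:3, walk:3, cup:2, take:2, road:2, call:2, cloth:1, name:1, drink:1, slowly:1, your:1, who:1, fish:1, has:1, shoe:1, see:1, light:1, wall:1, engine:1, … (20 more, each freq 1)
N = 51. Frequency spectrum: V_1=33, V_2=4, V_3=2, V_4=1
M₂ = 1²·33 + 2²·4 + 3²·2 + 4²·1 = 83
K = 10000 × (83 − 51) / 51² = 123.030

123.030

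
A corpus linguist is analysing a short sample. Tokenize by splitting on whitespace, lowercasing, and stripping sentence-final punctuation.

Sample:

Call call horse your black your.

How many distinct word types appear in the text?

4

Distinct types: {black, call, horse, your}
V = 4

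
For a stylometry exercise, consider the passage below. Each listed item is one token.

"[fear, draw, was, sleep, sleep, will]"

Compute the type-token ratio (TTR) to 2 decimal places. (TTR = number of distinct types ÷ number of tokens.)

0.83

N = 6 tokens, V = 5 types.
TTR = V / N = 5 / 6 = 0.83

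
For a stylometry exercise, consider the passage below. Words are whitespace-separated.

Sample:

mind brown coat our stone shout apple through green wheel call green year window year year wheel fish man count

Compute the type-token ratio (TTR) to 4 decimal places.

0.8000

N = 20 tokens, V = 16 types.
TTR = V / N = 16 / 20 = 0.8000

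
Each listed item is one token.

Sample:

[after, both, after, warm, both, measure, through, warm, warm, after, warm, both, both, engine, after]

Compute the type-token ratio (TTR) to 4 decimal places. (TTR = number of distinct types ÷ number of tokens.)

0.4000

N = 15 tokens, V = 6 types.
TTR = V / N = 6 / 15 = 0.4000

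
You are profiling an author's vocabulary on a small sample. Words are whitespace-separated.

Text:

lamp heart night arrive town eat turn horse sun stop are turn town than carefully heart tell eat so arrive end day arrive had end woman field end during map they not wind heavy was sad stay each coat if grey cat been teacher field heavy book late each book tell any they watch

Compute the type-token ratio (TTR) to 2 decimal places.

N = 54 tokens, V = 40 types.
TTR = V / N = 40 / 54 = 0.74

0.74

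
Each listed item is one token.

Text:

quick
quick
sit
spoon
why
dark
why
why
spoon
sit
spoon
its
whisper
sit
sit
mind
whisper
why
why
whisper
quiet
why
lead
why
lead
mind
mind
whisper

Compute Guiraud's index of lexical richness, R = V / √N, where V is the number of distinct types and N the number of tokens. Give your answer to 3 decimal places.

N = 28, V = 10.
√N = 5.291503
R = 10 / 5.291503 = 1.890

1.890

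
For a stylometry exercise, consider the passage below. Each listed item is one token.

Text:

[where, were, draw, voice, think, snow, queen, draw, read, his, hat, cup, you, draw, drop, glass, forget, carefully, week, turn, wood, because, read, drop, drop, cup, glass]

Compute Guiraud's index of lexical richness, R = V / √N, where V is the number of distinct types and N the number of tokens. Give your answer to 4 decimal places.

N = 27, V = 20.
√N = 5.196152
R = 20 / 5.196152 = 3.8490

3.8490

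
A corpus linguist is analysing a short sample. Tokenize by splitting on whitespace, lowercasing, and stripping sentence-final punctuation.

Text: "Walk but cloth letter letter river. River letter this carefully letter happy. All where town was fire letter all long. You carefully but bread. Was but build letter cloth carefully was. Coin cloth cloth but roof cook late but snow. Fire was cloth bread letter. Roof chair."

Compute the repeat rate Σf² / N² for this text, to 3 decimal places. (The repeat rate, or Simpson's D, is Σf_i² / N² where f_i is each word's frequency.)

Frequencies: letter:7, but:5, cloth:5, was:4, carefully:3, river:2, all:2, fire:2, bread:2, roof:2, walk:1, this:1, happy:1, where:1, town:1, long:1, you:1, build:1, coin:1, cook:1, … (3 more, each freq 1)
Σf² = 157; N² = 2209
Repeat rate = 157 / 2209 = 0.071

0.071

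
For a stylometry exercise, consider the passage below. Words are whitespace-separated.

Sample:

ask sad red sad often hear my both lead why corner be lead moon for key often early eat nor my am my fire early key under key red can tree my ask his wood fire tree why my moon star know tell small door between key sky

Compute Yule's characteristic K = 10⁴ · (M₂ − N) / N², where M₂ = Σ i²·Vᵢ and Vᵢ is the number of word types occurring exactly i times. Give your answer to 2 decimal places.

Frequencies: my:5, key:4, ask:2, sad:2, red:2, often:2, lead:2, why:2, moon:2, early:2, fire:2, tree:2, hear:1, both:1, corner:1, be:1, for:1, eat:1, nor:1, am:1, … (11 more, each freq 1)
N = 48. Frequency spectrum: V_1=19, V_2=10, V_4=1, V_5=1
M₂ = 1²·19 + 2²·10 + 4²·1 + 5²·1 = 100
K = 10000 × (100 − 48) / 48² = 225.69

225.69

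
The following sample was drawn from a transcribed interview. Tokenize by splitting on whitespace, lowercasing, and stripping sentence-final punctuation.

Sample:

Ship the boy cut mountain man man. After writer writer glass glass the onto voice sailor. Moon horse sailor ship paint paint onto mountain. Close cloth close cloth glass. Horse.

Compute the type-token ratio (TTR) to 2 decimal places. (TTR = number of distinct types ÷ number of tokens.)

N = 30 tokens, V = 17 types.
TTR = V / N = 17 / 30 = 0.57

0.57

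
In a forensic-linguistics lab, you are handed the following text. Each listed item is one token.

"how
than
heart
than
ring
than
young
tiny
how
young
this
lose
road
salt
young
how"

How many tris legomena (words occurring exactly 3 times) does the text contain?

Frequencies: how:3, than:3, young:3, heart:1, ring:1, tiny:1, this:1, lose:1, road:1, salt:1
Words with frequency 3: how, than, young

3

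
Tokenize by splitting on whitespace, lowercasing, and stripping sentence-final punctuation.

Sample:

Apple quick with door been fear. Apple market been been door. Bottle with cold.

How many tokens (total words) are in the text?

Tokens: apple, quick, with, door, been, fear, apple, market, been, been, door, bottle, with, cold
N = 14

14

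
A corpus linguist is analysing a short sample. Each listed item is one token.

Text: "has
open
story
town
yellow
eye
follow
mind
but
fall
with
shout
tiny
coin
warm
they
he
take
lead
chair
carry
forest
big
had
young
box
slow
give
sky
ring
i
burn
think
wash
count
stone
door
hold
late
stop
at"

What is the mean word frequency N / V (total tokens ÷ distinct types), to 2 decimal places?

1.00

N = 41 tokens, V = 41 types.
Mean frequency = N / V = 41 / 41 = 1.00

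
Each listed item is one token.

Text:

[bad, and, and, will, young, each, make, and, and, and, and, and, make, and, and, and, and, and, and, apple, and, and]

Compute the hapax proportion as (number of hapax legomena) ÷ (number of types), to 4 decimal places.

Frequencies: and:15, make:2, bad:1, will:1, young:1, each:1, apple:1
Hapax count = 5; type count = 7.
Ratio = 5 / 7 = 0.7143

0.7143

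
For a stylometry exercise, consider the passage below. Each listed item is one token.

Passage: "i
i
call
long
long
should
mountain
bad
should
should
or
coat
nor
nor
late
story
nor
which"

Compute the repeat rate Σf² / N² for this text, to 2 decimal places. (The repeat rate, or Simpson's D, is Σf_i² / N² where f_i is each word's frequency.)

Frequencies: should:3, nor:3, i:2, long:2, call:1, mountain:1, bad:1, or:1, coat:1, late:1, story:1, which:1
Σf² = 34; N² = 324
Repeat rate = 34 / 324 = 0.10

0.10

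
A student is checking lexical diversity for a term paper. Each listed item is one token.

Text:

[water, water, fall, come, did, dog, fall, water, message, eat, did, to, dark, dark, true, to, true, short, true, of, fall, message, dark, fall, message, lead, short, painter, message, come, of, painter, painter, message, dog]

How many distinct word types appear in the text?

Distinct types: {come, dark, did, dog, eat, fall, lead, message, of, painter, short, to, true, water}
V = 14

14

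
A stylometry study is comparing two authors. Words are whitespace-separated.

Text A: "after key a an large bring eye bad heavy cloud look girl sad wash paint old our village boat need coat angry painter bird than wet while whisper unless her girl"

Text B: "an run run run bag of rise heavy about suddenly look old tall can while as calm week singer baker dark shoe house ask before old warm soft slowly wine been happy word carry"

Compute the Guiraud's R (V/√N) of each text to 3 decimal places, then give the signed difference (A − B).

0.072

A: V=30, N=31, R=5.388
B: V=31, N=34, R=5.316
Difference = 5.388 − 5.316 = 0.072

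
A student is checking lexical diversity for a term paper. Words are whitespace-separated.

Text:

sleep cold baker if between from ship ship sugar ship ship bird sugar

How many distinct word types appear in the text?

Distinct types: {baker, between, bird, cold, from, if, ship, sleep, sugar}
V = 9

9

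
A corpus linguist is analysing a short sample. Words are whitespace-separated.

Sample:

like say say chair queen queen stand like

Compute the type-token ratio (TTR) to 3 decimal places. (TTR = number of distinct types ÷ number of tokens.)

0.625

N = 8 tokens, V = 5 types.
TTR = V / N = 5 / 8 = 0.625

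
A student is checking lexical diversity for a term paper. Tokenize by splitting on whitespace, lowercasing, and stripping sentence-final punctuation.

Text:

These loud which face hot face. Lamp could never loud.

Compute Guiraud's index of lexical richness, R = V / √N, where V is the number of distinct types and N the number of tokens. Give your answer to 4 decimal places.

N = 10, V = 8.
√N = 3.162278
R = 8 / 3.162278 = 2.5298

2.5298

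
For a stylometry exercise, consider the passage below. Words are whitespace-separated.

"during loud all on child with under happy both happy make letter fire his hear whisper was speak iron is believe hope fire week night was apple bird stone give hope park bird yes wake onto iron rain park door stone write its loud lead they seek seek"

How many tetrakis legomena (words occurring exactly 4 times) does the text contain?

Frequencies: loud:2, happy:2, fire:2, was:2, iron:2, hope:2, bird:2, stone:2, park:2, seek:2, during:1, all:1, on:1, child:1, with:1, under:1, both:1, make:1, letter:1, his:1, … (18 more, each freq 1)
Words with frequency 4: (none)

0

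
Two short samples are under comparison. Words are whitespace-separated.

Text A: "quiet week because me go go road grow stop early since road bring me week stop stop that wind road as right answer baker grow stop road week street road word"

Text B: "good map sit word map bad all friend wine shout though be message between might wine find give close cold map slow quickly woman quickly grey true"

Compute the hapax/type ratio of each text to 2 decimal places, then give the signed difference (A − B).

-0.19

A: hapax=13, V=19, ratio=0.68
B: hapax=20, V=23, ratio=0.87
Difference = 0.68 − 0.87 = -0.19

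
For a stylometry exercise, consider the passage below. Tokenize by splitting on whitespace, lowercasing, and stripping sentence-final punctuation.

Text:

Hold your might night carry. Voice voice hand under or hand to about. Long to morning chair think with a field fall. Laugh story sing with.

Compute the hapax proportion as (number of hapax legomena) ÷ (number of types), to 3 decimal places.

0.818

Frequencies: voice:2, hand:2, to:2, with:2, hold:1, your:1, might:1, night:1, carry:1, under:1, or:1, about:1, long:1, morning:1, chair:1, think:1, a:1, field:1, fall:1, laugh:1, … (2 more, each freq 1)
Hapax count = 18; type count = 22.
Ratio = 18 / 22 = 0.818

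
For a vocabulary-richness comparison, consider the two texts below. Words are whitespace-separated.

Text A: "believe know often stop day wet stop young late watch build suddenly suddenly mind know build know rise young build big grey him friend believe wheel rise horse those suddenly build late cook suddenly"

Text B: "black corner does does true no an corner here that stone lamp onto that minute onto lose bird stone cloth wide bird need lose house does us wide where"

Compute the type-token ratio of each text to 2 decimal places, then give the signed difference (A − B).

TTR(A) = 21/34 = 0.62
TTR(B) = 20/29 = 0.69
Difference = 0.62 − 0.69 = -0.07

-0.07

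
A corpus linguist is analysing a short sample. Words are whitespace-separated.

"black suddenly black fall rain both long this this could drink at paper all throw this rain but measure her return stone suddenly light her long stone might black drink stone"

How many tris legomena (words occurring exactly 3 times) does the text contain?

Frequencies: black:3, this:3, stone:3, suddenly:2, rain:2, long:2, drink:2, her:2, fall:1, both:1, could:1, at:1, paper:1, all:1, throw:1, but:1, measure:1, return:1, light:1, might:1
Words with frequency 3: black, stone, this

3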